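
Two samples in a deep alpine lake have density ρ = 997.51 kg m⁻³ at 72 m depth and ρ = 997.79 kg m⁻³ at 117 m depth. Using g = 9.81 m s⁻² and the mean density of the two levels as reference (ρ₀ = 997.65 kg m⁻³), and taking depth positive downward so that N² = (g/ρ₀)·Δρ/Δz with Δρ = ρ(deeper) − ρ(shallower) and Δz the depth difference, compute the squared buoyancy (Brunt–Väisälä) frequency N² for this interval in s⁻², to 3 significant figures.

6.12 × 10⁻⁵ s⁻²

Δρ = 997.79 − 997.51 = 0.28 kg m⁻³ over Δz = 117 − 72 = 45 m.
N² = (9.81/997.65) × (0.28/45) = 6.1184 × 10⁻⁵ s⁻² ≈ 6.12 × 10⁻⁵ s⁻².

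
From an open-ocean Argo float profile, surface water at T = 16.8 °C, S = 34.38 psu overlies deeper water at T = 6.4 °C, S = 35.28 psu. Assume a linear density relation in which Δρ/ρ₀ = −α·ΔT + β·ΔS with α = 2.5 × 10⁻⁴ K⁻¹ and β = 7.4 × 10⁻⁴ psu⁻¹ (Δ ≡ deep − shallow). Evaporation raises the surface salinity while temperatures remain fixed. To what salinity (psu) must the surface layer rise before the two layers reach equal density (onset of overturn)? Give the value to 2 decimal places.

Neutral buoyancy requires −α(T_deep − T_surf) + β(S_deep − S_surf′) = 0.
S_surf′ = S_deep − (α/β)·ΔT = 35.28 − (2.5 × 10⁻⁴/7.4 × 10⁻⁴)·(-10.4) = 38.7935 psu.
Increase required: 38.7935 − 34.38 = 4.4135 psu.

38.79 psu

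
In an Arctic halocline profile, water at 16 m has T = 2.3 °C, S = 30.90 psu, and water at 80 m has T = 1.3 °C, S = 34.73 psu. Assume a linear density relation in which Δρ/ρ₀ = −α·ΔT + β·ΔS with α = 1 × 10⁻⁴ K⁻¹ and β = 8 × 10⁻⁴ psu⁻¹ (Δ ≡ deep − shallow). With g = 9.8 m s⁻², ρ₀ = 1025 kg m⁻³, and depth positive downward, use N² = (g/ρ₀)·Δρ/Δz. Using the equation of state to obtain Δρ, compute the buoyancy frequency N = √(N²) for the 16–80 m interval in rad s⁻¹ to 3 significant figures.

0.0220 rad s⁻¹

ΔT = -1.0 K, ΔS = +3.83 psu (deep − shallow).
Δρ/ρ₀ = −αΔT + βΔS = 1.00 × 10⁻⁴ + 3.064 × 10⁻³ = 3.164 × 10⁻³, so Δρ ≈ 3.243 kg m⁻³.
N² = (g/ρ₀)·Δρ/Δz = g·(Δρ/ρ₀)/Δz = 9.8 × 3.164 × 10⁻³ / 64 = 4.8449 × 10⁻⁴ s⁻².
N = √(4.8449 × 10⁻⁴) = 0.022011 rad s⁻¹ ≈ 0.0220 rad s⁻¹.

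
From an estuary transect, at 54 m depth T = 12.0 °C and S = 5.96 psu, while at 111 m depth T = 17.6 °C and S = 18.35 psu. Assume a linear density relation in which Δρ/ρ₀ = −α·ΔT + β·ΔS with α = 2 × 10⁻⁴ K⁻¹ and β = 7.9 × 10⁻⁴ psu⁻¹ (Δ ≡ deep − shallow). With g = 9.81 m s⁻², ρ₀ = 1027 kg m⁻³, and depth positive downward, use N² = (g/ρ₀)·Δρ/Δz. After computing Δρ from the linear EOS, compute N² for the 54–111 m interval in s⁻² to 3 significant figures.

1.49 × 10⁻³ s⁻²

ΔT = +5.6 K, ΔS = +12.39 psu (deep − shallow).
Δρ/ρ₀ = −αΔT + βΔS = -1.12 × 10⁻³ + 9.7881 × 10⁻³ = 8.6681 × 10⁻³, so Δρ ≈ 8.902 kg m⁻³.
N² = (g/ρ₀)·Δρ/Δz = g·(Δρ/ρ₀)/Δz = 9.81 × 8.6681 × 10⁻³ / 57 = 1.4918 × 10⁻³ s⁻² ≈ 1.49 × 10⁻³ s⁻².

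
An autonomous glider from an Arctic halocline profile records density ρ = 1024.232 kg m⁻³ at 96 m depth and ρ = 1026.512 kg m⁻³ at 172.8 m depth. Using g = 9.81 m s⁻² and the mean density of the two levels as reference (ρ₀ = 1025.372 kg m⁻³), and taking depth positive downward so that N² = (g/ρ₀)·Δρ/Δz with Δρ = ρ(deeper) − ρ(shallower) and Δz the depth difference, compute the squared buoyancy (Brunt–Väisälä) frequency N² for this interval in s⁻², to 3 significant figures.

2.84 × 10⁻⁴ s⁻²

Δρ = 1026.512 − 1024.232 = 2.280 kg m⁻³ over Δz = 172.8 − 96 = 76.8 m.
N² = (9.81/1025.372) × (2.280/76.8) = 2.8403 × 10⁻⁴ s⁻² ≈ 2.84 × 10⁻⁴ s⁻².
N² > 0, so the interval is statically stable.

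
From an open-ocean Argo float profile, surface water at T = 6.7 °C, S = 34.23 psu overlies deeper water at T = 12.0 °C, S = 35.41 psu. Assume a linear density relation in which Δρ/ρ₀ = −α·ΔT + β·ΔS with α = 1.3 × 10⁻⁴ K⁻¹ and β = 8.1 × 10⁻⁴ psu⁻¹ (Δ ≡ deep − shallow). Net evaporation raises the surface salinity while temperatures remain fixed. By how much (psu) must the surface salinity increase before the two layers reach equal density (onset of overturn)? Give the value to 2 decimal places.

Neutral buoyancy requires −α(T_deep − T_surf) + β(S_deep − S_surf′) = 0.
S_surf′ = S_deep − (α/β)·ΔT = 35.41 − (1.3 × 10⁻⁴/8.1 × 10⁻⁴)·(+5.3) = 34.5594 psu.
Increase required: 34.5594 − 34.23 = 0.3294 psu.

0.33 psu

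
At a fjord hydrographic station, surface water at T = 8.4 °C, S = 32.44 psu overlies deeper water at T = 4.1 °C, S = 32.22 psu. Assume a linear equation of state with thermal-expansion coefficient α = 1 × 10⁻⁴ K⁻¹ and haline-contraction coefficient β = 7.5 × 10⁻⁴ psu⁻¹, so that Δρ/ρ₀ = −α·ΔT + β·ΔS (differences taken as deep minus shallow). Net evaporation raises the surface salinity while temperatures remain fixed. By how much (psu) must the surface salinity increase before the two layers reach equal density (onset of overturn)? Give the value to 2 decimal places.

Neutral buoyancy requires −α(T_deep − T_surf) + β(S_deep − S_surf′) = 0.
S_surf′ = S_deep − (α/β)·ΔT = 32.22 − (1 × 10⁻⁴/7.5 × 10⁻⁴)·(-4.3) = 32.7933 psu.
Increase required: 32.7933 − 32.44 = 0.3533 psu.

0.35 psu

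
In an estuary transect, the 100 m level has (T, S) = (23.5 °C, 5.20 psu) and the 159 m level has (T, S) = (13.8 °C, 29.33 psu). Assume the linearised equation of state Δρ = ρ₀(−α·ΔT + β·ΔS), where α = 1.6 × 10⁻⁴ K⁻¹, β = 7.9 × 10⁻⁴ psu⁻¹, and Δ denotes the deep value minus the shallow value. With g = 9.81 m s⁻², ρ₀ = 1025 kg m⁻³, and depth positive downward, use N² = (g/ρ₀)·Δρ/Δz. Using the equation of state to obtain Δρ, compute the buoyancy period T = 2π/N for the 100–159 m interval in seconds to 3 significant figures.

107 s

ΔT = -9.7 K, ΔS = +24.13 psu (deep − shallow).
Δρ/ρ₀ = −αΔT + βΔS = 1.552 × 10⁻³ + 0.0190627 = 0.0206147, so Δρ ≈ 21.13 kg m⁻³.
N² = (g/ρ₀)·Δρ/Δz = g·(Δρ/ρ₀)/Δz = 9.81 × 0.0206147 / 59 = 3.4276 × 10⁻³ s⁻².
N = √(3.4276 × 10⁻³) = 0.058546 rad s⁻¹ → T = 2π/N = 107.32 s ≈ 107 s.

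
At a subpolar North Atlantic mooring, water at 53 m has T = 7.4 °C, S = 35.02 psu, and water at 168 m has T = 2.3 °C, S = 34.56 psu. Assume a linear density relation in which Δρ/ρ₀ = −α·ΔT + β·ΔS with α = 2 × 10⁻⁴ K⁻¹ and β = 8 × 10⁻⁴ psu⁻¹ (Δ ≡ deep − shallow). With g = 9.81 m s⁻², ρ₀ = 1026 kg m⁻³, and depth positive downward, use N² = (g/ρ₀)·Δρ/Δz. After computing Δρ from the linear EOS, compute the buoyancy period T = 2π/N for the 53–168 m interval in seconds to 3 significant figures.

ΔT = -5.1 K, ΔS = -0.46 psu (deep − shallow).
Δρ/ρ₀ = −αΔT + βΔS = 1.02 × 10⁻³ − 3.68 × 10⁻⁴ = 6.52 × 10⁻⁴, so Δρ ≈ 0.6690 kg m⁻³.
N² = (g/ρ₀)·Δρ/Δz = g·(Δρ/ρ₀)/Δz = 9.81 × 6.52 × 10⁻⁴ / 115 = 5.5618 × 10⁻⁵ s⁻².
N = √(5.5618 × 10⁻⁵) = 7.4577 × 10⁻³ rad s⁻¹ → T = 2π/N = 842.51 s ≈ 843 s.

843 s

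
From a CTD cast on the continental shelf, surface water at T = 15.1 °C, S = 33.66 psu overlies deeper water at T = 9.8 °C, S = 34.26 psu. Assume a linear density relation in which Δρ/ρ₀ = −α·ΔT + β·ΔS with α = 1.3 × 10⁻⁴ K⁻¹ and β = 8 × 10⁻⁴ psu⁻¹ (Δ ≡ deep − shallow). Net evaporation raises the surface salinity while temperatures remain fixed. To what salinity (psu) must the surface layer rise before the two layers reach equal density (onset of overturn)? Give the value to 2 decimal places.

35.12 psu

Neutral buoyancy requires −α(T_deep − T_surf) + β(S_deep − S_surf′) = 0.
S_surf′ = S_deep − (α/β)·ΔT = 34.26 − (1.3 × 10⁻⁴/8 × 10⁻⁴)·(-5.3) = 35.1212 psu.
Increase required: 35.1212 − 33.66 = 1.4612 psu.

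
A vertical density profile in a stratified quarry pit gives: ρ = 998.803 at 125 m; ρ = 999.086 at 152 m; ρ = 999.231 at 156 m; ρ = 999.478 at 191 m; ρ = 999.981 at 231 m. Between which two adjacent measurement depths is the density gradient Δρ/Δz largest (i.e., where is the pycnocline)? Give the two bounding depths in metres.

152–156 m

Compute the density gradient over each adjacent pair:
  125–152 m: Δρ/Δz = 0.283/27 = 0.010 kg m⁻⁴
  152–156 m: Δρ/Δz = 0.145/4 = 0.036 kg m⁻⁴
  156–191 m: Δρ/Δz = 0.247/35 = 7.1 × 10⁻³ kg m⁻⁴
  191–231 m: Δρ/Δz = 0.503/40 = 0.013 kg m⁻⁴
The largest gradient is in the 152–156 m interval — the pycnocline.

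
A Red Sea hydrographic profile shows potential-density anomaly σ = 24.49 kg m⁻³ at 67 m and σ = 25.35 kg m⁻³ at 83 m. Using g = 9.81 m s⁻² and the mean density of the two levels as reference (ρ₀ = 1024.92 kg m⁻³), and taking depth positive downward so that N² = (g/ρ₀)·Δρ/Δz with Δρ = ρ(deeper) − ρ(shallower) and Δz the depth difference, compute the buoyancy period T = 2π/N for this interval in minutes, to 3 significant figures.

Δρ = 1025.35 − 1024.49 = 0.86 kg m⁻³ over Δz = 83 − 67 = 16 m.
N² = (9.81/1024.92) × (0.86/16) = 5.1447 × 10⁻⁴ s⁻².
N = √(5.1447 × 10⁻⁴) = 0.022682 rad s⁻¹, so T = 2π/N = 277.01 s = 4.6168 min ≈ 4.62 min.
Since Δρ > 0 the layer is stably stratified.

4.62 min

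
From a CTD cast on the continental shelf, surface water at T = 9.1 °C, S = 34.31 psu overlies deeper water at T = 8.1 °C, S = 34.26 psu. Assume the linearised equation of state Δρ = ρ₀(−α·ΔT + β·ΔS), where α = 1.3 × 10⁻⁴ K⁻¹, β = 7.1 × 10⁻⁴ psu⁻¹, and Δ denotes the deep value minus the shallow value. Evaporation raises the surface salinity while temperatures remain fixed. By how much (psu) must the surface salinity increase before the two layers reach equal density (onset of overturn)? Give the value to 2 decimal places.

Neutral buoyancy requires −α(T_deep − T_surf) + β(S_deep − S_surf′) = 0.
S_surf′ = S_deep − (α/β)·ΔT = 34.26 − (1.3 × 10⁻⁴/7.1 × 10⁻⁴)·(-1.0) = 34.4431 psu.
Increase required: 34.4431 − 34.31 = 0.1331 psu.

0.13 psu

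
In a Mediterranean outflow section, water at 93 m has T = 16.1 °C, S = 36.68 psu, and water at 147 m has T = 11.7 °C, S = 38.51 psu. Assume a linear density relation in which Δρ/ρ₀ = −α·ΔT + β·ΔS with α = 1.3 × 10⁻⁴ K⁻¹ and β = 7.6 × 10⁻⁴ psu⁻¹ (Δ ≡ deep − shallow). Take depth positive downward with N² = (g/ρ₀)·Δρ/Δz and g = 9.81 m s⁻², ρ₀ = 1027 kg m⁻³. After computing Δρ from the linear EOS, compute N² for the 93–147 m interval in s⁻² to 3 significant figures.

ΔT = -4.4 K, ΔS = +1.83 psu (deep − shallow).
Δρ/ρ₀ = −αΔT + βΔS = 5.72 × 10⁻⁴ + 1.3908 × 10⁻³ = 1.9628 × 10⁻³, so Δρ ≈ 2.016 kg m⁻³.
N² = (g/ρ₀)·Δρ/Δz = g·(Δρ/ρ₀)/Δz = 9.81 × 1.9628 × 10⁻³ / 54 = 3.5658 × 10⁻⁴ s⁻² ≈ 3.57 × 10⁻⁴ s⁻².

3.57 × 10⁻⁴ s⁻²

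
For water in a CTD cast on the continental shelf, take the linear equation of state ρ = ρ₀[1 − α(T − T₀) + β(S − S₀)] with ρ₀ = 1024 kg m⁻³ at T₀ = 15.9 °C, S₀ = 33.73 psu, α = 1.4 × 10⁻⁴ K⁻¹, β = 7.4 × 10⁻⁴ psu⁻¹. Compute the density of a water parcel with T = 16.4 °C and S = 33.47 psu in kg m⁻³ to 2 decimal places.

T − T₀ = +0.5 K, S − S₀ = -0.26 psu.
Bracket = 1 − α·(+0.5) + β·(-0.26) = 1 + (-2.624 × 10⁻⁴) = 0.9997376.
ρ = 1024 × 0.9997376 = 1023.73 kg m⁻³.

1023.73 kg m⁻³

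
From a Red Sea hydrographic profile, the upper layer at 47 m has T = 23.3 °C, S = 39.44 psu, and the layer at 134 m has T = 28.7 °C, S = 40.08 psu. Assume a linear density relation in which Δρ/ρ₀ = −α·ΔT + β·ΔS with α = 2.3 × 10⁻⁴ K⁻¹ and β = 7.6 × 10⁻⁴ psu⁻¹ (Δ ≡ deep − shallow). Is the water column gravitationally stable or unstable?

ΔT = 28.7 − 23.3 = +5.4 K and ΔS = 40.08 − 39.44 = +0.64 psu (deep − shallow).
−αΔT = -1.242 × 10⁻³; βΔS = 4.864 × 10⁻⁴; sum Δρ/ρ₀ = -7.556 × 10⁻⁴.
Δρ/ρ₀ < 0, so Δρ < 0: deeper water is lighter → statically unstable; the column would overturn.

unstable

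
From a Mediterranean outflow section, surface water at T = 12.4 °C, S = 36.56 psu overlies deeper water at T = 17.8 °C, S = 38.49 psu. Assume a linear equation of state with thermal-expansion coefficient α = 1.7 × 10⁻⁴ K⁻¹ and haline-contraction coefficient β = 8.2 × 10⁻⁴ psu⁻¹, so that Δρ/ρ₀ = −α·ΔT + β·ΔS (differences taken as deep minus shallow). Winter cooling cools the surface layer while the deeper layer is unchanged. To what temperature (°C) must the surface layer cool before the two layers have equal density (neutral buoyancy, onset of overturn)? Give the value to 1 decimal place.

8.5 °C

Neutral buoyancy requires Δρ = 0, i.e. −α(T_deep − T_surf′) + β(S_deep − S_surf) = 0.
T_surf′ = T_deep − (β/α)·ΔS = 17.8 − (8.2 × 10⁻⁴/1.7 × 10⁻⁴)·(+1.93) = 8.491 °C.
Cooling required: 12.4 − (8.491) = 3.909 °C.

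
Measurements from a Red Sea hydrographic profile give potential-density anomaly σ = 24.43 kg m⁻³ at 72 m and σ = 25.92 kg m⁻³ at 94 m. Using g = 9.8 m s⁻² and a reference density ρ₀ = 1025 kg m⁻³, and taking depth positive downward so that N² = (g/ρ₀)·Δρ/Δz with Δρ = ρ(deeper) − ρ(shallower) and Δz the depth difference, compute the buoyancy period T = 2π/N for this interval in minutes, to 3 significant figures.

4.12 min

Δρ = 1025.92 − 1024.43 = 1.49 kg m⁻³ over Δz = 94 − 72 = 22 m.
N² = (9.8/1025) × (1.49/22) = 6.4754 × 10⁻⁴ s⁻².
N = √(6.4754 × 10⁻⁴) = 0.025447 rad s⁻¹, so T = 2π/N = 246.91 s = 4.1152 min ≈ 4.12 min.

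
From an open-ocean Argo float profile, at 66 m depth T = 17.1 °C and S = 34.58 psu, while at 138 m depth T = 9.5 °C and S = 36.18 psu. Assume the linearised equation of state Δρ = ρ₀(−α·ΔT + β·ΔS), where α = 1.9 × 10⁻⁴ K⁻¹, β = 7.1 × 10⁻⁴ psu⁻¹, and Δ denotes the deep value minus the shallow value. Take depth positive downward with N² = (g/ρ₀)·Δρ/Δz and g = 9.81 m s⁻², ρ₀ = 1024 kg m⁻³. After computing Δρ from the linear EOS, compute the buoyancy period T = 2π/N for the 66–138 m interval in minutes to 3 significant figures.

5.59 min

ΔT = -7.6 K, ΔS = +1.60 psu (deep − shallow).
Δρ/ρ₀ = −αΔT + βΔS = 1.444 × 10⁻³ + 1.136 × 10⁻³ = 2.58 × 10⁻³, so Δρ ≈ 2.642 kg m⁻³.
N² = (g/ρ₀)·Δρ/Δz = g·(Δρ/ρ₀)/Δz = 9.81 × 2.58 × 10⁻³ / 72 = 3.5152 × 10⁻⁴ s⁻².
N = √(3.5152 × 10⁻⁴) = 0.018749 rad s⁻¹ → T = 2π/N = 335.12 s = 5.5853 min ≈ 5.59 min.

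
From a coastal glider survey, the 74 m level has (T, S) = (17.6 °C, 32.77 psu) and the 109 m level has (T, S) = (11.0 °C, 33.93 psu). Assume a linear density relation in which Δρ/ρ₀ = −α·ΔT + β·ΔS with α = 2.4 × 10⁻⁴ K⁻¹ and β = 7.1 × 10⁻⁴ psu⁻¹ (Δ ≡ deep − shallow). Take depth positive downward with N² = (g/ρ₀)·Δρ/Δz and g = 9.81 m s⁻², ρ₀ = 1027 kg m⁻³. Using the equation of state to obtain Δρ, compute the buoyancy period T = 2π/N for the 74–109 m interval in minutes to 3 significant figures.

ΔT = -6.6 K, ΔS = +1.16 psu (deep − shallow).
Δρ/ρ₀ = −αΔT + βΔS = 1.584 × 10⁻³ + 8.236 × 10⁻⁴ = 2.4076 × 10⁻³, so Δρ ≈ 2.473 kg m⁻³.
N² = (g/ρ₀)·Δρ/Δz = g·(Δρ/ρ₀)/Δz = 9.81 × 2.4076 × 10⁻³ / 35 = 6.7482 × 10⁻⁴ s⁻².
N = √(6.7482 × 10⁻⁴) = 0.025977 rad s⁻¹ → T = 2π/N = 241.87 s = 4.0312 min ≈ 4.03 min.

4.03 min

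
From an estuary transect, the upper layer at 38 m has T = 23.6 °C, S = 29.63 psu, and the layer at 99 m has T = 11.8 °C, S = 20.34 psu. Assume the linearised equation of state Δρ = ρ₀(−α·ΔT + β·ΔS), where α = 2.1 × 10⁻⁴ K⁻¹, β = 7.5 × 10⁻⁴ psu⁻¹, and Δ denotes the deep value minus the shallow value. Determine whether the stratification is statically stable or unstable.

unstable

ΔT = 11.8 − 23.6 = -11.8 K and ΔS = 20.34 − 29.63 = -9.29 psu (deep − shallow).
−αΔT = 2.478 × 10⁻³; βΔS = -6.9675 × 10⁻³; sum Δρ/ρ₀ = -4.4895 × 10⁻³.
Δρ/ρ₀ < 0, so Δρ < 0: deeper water is lighter → statically unstable; the column would overturn.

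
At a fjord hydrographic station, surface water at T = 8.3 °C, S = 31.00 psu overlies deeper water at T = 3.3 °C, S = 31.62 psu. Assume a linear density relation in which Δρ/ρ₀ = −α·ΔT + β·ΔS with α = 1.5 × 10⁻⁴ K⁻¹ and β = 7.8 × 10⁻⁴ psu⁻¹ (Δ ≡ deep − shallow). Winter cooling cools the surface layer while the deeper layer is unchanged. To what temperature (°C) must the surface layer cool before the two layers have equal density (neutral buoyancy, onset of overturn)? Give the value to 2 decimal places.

Neutral buoyancy requires Δρ = 0, i.e. −α(T_deep − T_surf′) + β(S_deep − S_surf) = 0.
T_surf′ = T_deep − (β/α)·ΔS = 3.3 − (7.8 × 10⁻⁴/1.5 × 10⁻⁴)·(+0.62) = 0.0760 °C.
Cooling required: 8.3 − (0.0760) = 8.2240 °C.

0.08 °C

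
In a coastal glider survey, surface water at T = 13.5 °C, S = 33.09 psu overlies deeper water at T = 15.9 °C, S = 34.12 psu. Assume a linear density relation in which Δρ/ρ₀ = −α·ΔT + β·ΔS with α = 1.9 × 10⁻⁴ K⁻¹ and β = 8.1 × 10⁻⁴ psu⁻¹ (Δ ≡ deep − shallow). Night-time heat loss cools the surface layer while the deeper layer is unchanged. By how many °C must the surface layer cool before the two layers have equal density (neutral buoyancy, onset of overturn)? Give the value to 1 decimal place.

Neutral buoyancy requires Δρ = 0, i.e. −α(T_deep − T_surf′) + β(S_deep − S_surf) = 0.
T_surf′ = T_deep − (β/α)·ΔS = 15.9 − (8.1 × 10⁻⁴/1.9 × 10⁻⁴)·(+1.03) = 11.509 °C.
Cooling required: 13.5 − (11.509) = 1.991 °C.

2.0 °C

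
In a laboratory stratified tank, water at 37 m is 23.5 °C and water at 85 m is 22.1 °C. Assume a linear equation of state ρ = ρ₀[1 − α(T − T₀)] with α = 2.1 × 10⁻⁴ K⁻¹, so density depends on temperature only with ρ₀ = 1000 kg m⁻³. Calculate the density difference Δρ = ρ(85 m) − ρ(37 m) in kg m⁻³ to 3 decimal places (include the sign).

ΔT = -1.4 K, Δρ/ρ₀ = −αΔT = 2.94 × 10⁻⁴.
Δρ = 1000 × (2.94 × 10⁻⁴) = +0.294 kg m⁻³.
Positive Δρ: denser below, stable.

+0.294 kg m⁻³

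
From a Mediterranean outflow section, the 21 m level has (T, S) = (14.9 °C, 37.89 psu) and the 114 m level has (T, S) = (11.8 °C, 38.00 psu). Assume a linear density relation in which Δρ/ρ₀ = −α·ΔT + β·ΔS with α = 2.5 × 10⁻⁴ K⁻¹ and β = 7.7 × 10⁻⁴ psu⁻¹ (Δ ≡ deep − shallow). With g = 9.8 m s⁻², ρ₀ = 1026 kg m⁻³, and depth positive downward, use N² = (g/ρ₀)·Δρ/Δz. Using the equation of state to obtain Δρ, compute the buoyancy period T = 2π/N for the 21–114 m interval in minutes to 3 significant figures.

11.0 min

ΔT = -3.1 K, ΔS = +0.11 psu (deep − shallow).
Δρ/ρ₀ = −αΔT + βΔS = 7.75 × 10⁻⁴ + 8.47 × 10⁻⁵ = 8.597 × 10⁻⁴, so Δρ ≈ 0.8821 kg m⁻³.
N² = (g/ρ₀)·Δρ/Δz = g·(Δρ/ρ₀)/Δz = 9.8 × 8.597 × 10⁻⁴ / 93 = 9.0592 × 10⁻⁵ s⁻².
N = √(9.0592 × 10⁻⁵) = 9.5180 × 10⁻³ rad s⁻¹ → T = 2π/N = 660.14 s = 11.002 min ≈ 11.0 min.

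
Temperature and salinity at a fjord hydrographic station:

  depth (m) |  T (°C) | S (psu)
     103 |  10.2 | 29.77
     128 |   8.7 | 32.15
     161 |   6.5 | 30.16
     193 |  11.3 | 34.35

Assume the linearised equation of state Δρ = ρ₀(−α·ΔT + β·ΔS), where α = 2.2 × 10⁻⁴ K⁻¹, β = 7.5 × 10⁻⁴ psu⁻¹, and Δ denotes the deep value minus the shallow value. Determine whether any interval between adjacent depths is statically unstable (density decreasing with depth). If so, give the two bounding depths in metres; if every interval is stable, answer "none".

Evaluate Δρ/ρ₀ = −αΔT + βΔS across each adjacent pair:
  103–128 m: −αΔT+βΔS = −(2.2 × 10⁻⁴)(-1.5)+(7.5 × 10⁻⁴)(+2.38) = 2.1 × 10⁻³ → stable
  128–161 m: −αΔT+βΔS = −(2.2 × 10⁻⁴)(-2.2)+(7.5 × 10⁻⁴)(-1.99) = -1.0 × 10⁻³ → UNSTABLE
  161–193 m: −αΔT+βΔS = −(2.2 × 10⁻⁴)(+4.8)+(7.5 × 10⁻⁴)(+4.19) = 2.1 × 10⁻³ → stable
The 128–161 m interval has Δρ < 0: lighter water underlies denser water.

128–161 m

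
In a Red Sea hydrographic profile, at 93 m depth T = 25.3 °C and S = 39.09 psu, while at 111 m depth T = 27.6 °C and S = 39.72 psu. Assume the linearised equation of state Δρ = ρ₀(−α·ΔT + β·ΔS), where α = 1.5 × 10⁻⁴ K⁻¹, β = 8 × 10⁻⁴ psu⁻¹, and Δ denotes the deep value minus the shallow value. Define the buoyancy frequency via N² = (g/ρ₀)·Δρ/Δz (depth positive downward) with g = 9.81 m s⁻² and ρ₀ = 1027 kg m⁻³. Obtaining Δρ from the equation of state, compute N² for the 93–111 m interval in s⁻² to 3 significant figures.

8.67 × 10⁻⁵ s⁻²

ΔT = +2.3 K, ΔS = +0.63 psu (deep − shallow).
Δρ/ρ₀ = −αΔT + βΔS = -3.45 × 10⁻⁴ + 5.04 × 10⁻⁴ = 1.59 × 10⁻⁴, so Δρ ≈ 0.1633 kg m⁻³.
N² = (g/ρ₀)·Δρ/Δz = g·(Δρ/ρ₀)/Δz = 9.81 × 1.59 × 10⁻⁴ / 18 = 8.6655 × 10⁻⁵ s⁻² ≈ 8.67 × 10⁻⁵ s⁻².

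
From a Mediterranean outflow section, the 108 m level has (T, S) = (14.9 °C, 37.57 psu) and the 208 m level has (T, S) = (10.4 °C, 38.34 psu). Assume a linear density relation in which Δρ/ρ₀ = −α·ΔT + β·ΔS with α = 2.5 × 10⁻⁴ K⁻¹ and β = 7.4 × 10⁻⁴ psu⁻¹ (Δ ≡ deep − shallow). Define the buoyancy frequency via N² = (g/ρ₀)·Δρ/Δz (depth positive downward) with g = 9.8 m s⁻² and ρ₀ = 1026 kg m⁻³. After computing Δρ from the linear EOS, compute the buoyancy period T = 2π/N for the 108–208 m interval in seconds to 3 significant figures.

ΔT = -4.5 K, ΔS = +0.77 psu (deep − shallow).
Δρ/ρ₀ = −αΔT + βΔS = 1.125 × 10⁻³ + 5.698 × 10⁻⁴ = 1.6948 × 10⁻³, so Δρ ≈ 1.739 kg m⁻³.
N² = (g/ρ₀)·Δρ/Δz = g·(Δρ/ρ₀)/Δz = 9.8 × 1.6948 × 10⁻³ / 100 = 1.6609 × 10⁻⁴ s⁻².
N = √(1.6609 × 10⁻⁴) = 0.012888 rad s⁻¹ → T = 2π/N = 487.52 s ≈ 488 s.

488 s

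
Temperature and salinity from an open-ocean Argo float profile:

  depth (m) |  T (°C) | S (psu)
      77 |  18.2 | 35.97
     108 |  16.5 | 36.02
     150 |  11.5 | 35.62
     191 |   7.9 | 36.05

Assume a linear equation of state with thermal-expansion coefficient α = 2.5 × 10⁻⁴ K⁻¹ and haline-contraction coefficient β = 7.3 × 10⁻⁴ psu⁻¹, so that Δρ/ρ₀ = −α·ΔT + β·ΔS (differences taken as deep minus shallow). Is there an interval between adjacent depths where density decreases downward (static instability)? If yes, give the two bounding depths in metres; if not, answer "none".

none

Evaluate Δρ/ρ₀ = −αΔT + βΔS across each adjacent pair:
  77–108 m: −αΔT+βΔS = −(2.5 × 10⁻⁴)(-1.7)+(7.3 × 10⁻⁴)(+0.05) = 4.6 × 10⁻⁴ → stable
  108–150 m: −αΔT+βΔS = −(2.5 × 10⁻⁴)(-5.0)+(7.3 × 10⁻⁴)(-0.40) = 9.6 × 10⁻⁴ → stable
  150–191 m: −αΔT+βΔS = −(2.5 × 10⁻⁴)(-3.6)+(7.3 × 10⁻⁴)(+0.43) = 1.2 × 10⁻³ → stable
Every interval has Δρ > 0: the column is stably stratified throughout.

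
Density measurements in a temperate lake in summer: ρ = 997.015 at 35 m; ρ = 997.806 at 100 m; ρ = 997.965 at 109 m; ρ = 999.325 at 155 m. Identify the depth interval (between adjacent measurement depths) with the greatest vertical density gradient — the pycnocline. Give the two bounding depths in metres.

109–155 m

Compute the density gradient over each adjacent pair:
  35–100 m: Δρ/Δz = 0.791/65 = 0.012 kg m⁻⁴
  100–109 m: Δρ/Δz = 0.159/9 = 0.018 kg m⁻⁴
  109–155 m: Δρ/Δz = 1.360/46 = 0.030 kg m⁻⁴
The largest gradient is in the 109–155 m interval — the pycnocline.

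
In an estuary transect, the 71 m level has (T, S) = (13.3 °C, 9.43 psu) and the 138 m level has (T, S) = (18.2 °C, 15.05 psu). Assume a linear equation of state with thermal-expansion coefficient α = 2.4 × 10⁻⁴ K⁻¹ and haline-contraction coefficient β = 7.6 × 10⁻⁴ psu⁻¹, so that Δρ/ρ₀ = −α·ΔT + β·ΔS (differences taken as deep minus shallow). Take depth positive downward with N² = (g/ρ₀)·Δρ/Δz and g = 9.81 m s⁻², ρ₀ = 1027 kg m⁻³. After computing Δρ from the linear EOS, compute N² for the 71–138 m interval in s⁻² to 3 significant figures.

4.53 × 10⁻⁴ s⁻²

ΔT = +4.9 K, ΔS = +5.62 psu (deep − shallow).
Δρ/ρ₀ = −αΔT + βΔS = -1.176 × 10⁻³ + 4.2712 × 10⁻³ = 3.0952 × 10⁻³, so Δρ ≈ 3.179 kg m⁻³.
N² = (g/ρ₀)·Δρ/Δz = g·(Δρ/ρ₀)/Δz = 9.81 × 3.0952 × 10⁻³ / 67 = 4.5319 × 10⁻⁴ s⁻² ≈ 4.53 × 10⁻⁴ s⁻².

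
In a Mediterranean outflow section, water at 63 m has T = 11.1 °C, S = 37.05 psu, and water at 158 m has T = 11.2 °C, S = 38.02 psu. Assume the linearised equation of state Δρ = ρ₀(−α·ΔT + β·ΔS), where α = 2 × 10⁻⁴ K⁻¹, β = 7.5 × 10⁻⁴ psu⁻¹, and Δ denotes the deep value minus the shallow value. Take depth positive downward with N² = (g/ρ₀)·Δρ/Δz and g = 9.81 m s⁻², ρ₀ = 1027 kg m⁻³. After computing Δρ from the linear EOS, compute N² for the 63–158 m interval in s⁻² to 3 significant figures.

7.31 × 10⁻⁵ s⁻²

ΔT = +0.1 K, ΔS = +0.97 psu (deep − shallow).
Δρ/ρ₀ = −αΔT + βΔS = -2.00 × 10⁻⁵ + 7.275 × 10⁻⁴ = 7.075 × 10⁻⁴, so Δρ ≈ 0.7266 kg m⁻³.
N² = (g/ρ₀)·Δρ/Δz = g·(Δρ/ρ₀)/Δz = 9.81 × 7.075 × 10⁻⁴ / 95 = 7.3059 × 10⁻⁵ s⁻² ≈ 7.31 × 10⁻⁵ s⁻².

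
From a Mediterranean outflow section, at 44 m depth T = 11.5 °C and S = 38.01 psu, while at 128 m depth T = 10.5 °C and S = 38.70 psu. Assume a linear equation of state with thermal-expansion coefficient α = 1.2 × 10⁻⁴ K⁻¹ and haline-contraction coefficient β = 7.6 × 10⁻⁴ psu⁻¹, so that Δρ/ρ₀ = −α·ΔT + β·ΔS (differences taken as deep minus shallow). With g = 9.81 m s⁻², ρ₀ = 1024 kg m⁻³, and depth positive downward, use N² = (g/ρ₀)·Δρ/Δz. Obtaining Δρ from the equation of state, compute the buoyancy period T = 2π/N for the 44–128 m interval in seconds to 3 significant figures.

724 s

ΔT = -1.0 K, ΔS = +0.69 psu (deep − shallow).
Δρ/ρ₀ = −αΔT + βΔS = 1.20 × 10⁻⁴ + 5.244 × 10⁻⁴ = 6.444 × 10⁻⁴, so Δρ ≈ 0.6599 kg m⁻³.
N² = (g/ρ₀)·Δρ/Δz = g·(Δρ/ρ₀)/Δz = 9.81 × 6.444 × 10⁻⁴ / 84 = 7.5257 × 10⁻⁵ s⁻².
N = √(7.5257 × 10⁻⁵) = 8.6751 × 10⁻³ rad s⁻¹ → T = 2π/N = 724.28 s ≈ 724 s.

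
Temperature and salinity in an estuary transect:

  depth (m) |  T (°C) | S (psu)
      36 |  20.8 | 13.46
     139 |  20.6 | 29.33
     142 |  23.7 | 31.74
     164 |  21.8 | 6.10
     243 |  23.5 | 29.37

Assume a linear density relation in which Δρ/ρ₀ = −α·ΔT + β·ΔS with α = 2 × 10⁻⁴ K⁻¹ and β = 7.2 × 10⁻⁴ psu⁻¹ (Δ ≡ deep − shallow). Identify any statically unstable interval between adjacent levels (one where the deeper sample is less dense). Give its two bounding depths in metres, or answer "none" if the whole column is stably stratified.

Evaluate Δρ/ρ₀ = −αΔT + βΔS across each adjacent pair:
  36–139 m: −αΔT+βΔS = −(2 × 10⁻⁴)(-0.2)+(7.2 × 10⁻⁴)(+15.87) = 0.011 → stable
  139–142 m: −αΔT+βΔS = −(2 × 10⁻⁴)(+3.1)+(7.2 × 10⁻⁴)(+2.41) = 1.1 × 10⁻³ → stable
  142–164 m: −αΔT+βΔS = −(2 × 10⁻⁴)(-1.9)+(7.2 × 10⁻⁴)(-25.64) = -0.018 → UNSTABLE
  164–243 m: −αΔT+βΔS = −(2 × 10⁻⁴)(+1.7)+(7.2 × 10⁻⁴)(+23.27) = 0.016 → stable
The 142–164 m interval has Δρ < 0: lighter water underlies denser water.

142–164 m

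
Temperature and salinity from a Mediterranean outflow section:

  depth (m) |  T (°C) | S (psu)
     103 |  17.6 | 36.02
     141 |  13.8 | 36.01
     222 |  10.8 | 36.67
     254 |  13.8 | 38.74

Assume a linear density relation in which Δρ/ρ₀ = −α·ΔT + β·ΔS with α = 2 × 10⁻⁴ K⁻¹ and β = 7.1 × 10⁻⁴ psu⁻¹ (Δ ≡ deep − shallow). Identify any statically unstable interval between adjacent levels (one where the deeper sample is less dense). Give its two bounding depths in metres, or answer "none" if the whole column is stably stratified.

none

Evaluate Δρ/ρ₀ = −αΔT + βΔS across each adjacent pair:
  103–141 m: −αΔT+βΔS = −(2 × 10⁻⁴)(-3.8)+(7.1 × 10⁻⁴)(-0.01) = 7.5 × 10⁻⁴ → stable
  141–222 m: −αΔT+βΔS = −(2 × 10⁻⁴)(-3.0)+(7.1 × 10⁻⁴)(+0.66) = 1.1 × 10⁻³ → stable
  222–254 m: −αΔT+βΔS = −(2 × 10⁻⁴)(+3.0)+(7.1 × 10⁻⁴)(+2.07) = 8.7 × 10⁻⁴ → stable
Every interval has Δρ > 0: the column is stably stratified throughout.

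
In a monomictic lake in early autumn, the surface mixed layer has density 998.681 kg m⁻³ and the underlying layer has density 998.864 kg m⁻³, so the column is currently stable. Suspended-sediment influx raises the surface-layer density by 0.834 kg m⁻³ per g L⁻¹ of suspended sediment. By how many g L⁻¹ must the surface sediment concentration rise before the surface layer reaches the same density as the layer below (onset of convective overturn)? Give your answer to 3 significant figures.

0.219 g L⁻¹

Density deficit of the surface layer: 998.864 − 998.681 = 0.183 kg m⁻³.
Required change = 0.183 / 0.834 = 0.219 g L⁻¹.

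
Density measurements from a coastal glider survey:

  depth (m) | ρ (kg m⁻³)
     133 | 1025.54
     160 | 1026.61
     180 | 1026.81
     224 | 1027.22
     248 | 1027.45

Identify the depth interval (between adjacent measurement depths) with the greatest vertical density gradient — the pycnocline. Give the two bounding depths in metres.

Compute the density gradient over each adjacent pair:
  133–160 m: Δρ/Δz = 1.07/27 = 0.040 kg m⁻⁴
  160–180 m: Δρ/Δz = 0.20/20 = 0.010 kg m⁻⁴
  180–224 m: Δρ/Δz = 0.41/44 = 9.3 × 10⁻³ kg m⁻⁴
  224–248 m: Δρ/Δz = 0.23/24 = 9.6 × 10⁻³ kg m⁻⁴
The largest gradient is in the 133–160 m interval — the pycnocline.

133–160 m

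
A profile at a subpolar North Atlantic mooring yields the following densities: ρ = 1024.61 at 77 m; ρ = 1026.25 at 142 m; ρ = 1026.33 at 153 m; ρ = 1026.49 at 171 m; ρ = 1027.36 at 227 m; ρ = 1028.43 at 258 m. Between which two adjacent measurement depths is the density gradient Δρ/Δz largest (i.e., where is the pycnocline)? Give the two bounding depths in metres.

Compute the density gradient over each adjacent pair:
  77–142 m: Δρ/Δz = 1.64/65 = 0.025 kg m⁻⁴
  142–153 m: Δρ/Δz = 0.08/11 = 7.3 × 10⁻³ kg m⁻⁴
  153–171 m: Δρ/Δz = 0.16/18 = 8.9 × 10⁻³ kg m⁻⁴
  171–227 m: Δρ/Δz = 0.87/56 = 0.016 kg m⁻⁴
  227–258 m: Δρ/Δz = 1.07/31 = 0.035 kg m⁻⁴
The largest gradient is in the 227–258 m interval — the pycnocline.

227–258 m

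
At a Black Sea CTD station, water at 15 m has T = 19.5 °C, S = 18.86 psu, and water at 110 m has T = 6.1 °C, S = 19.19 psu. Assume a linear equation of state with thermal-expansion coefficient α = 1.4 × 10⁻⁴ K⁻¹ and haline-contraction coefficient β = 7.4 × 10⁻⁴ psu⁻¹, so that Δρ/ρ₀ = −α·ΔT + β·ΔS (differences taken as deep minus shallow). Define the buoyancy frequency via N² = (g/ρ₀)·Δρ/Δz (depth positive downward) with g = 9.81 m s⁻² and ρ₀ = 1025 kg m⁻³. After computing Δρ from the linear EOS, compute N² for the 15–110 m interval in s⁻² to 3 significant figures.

2.19 × 10⁻⁴ s⁻²

ΔT = -13.4 K, ΔS = +0.33 psu (deep − shallow).
Δρ/ρ₀ = −αΔT + βΔS = 1.876 × 10⁻³ + 2.442 × 10⁻⁴ = 2.1202 × 10⁻³, so Δρ ≈ 2.173 kg m⁻³.
N² = (g/ρ₀)·Δρ/Δz = g·(Δρ/ρ₀)/Δz = 9.81 × 2.1202 × 10⁻³ / 95 = 2.1894 × 10⁻⁴ s⁻² ≈ 2.19 × 10⁻⁴ s⁻².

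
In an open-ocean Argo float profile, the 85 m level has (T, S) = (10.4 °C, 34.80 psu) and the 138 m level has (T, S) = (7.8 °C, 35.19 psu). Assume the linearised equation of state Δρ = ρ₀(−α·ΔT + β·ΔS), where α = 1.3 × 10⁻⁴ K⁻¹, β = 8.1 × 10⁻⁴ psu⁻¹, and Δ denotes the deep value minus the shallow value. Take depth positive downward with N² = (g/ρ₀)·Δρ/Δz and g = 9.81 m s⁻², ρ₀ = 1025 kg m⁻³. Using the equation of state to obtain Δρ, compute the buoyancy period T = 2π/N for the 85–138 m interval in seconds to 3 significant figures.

571 s

ΔT = -2.6 K, ΔS = +0.39 psu (deep − shallow).
Δρ/ρ₀ = −αΔT + βΔS = 3.38 × 10⁻⁴ + 3.159 × 10⁻⁴ = 6.539 × 10⁻⁴, so Δρ ≈ 0.6702 kg m⁻³.
N² = (g/ρ₀)·Δρ/Δz = g·(Δρ/ρ₀)/Δz = 9.81 × 6.539 × 10⁻⁴ / 53 = 1.2103 × 10⁻⁴ s⁻².
N = √(1.2103 × 10⁻⁴) = 0.011001 rad s⁻¹ → T = 2π/N = 571.15 s ≈ 571 s.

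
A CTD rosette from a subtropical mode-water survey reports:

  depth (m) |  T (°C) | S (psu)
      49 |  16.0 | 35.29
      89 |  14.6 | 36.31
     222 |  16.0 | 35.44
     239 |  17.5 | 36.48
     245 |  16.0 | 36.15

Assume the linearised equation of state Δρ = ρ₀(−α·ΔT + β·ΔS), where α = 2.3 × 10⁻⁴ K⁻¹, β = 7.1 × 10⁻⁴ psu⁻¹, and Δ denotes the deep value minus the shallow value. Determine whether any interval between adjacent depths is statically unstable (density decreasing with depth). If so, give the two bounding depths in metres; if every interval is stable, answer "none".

89–222 m

Evaluate Δρ/ρ₀ = −αΔT + βΔS across each adjacent pair:
  49–89 m: −αΔT+βΔS = −(2.3 × 10⁻⁴)(-1.4)+(7.1 × 10⁻⁴)(+1.02) = 1.0 × 10⁻³ → stable
  89–222 m: −αΔT+βΔS = −(2.3 × 10⁻⁴)(+1.4)+(7.1 × 10⁻⁴)(-0.87) = -9.4 × 10⁻⁴ → UNSTABLE
  222–239 m: −αΔT+βΔS = −(2.3 × 10⁻⁴)(+1.5)+(7.1 × 10⁻⁴)(+1.04) = 3.9 × 10⁻⁴ → stable
  239–245 m: −αΔT+βΔS = −(2.3 × 10⁻⁴)(-1.5)+(7.1 × 10⁻⁴)(-0.33) = 1.1 × 10⁻⁴ → stable
The 89–222 m interval has Δρ < 0: lighter water underlies denser water.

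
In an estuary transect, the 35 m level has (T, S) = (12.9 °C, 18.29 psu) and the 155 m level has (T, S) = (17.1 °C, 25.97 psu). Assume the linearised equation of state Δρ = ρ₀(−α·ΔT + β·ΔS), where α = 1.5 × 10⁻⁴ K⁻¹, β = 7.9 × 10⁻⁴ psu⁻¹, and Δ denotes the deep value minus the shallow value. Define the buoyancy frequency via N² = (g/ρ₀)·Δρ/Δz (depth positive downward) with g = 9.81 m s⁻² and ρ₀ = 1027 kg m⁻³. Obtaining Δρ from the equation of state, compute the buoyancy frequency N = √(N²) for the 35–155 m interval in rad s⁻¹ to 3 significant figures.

ΔT = +4.2 K, ΔS = +7.68 psu (deep − shallow).
Δρ/ρ₀ = −αΔT + βΔS = -6.30 × 10⁻⁴ + 6.0672 × 10⁻³ = 5.4372 × 10⁻³, so Δρ ≈ 5.584 kg m⁻³.
N² = (g/ρ₀)·Δρ/Δz = g·(Δρ/ρ₀)/Δz = 9.81 × 5.4372 × 10⁻³ / 120 = 4.4449 × 10⁻⁴ s⁻².
N = √(4.4449 × 10⁻⁴) = 0.021083 rad s⁻¹ ≈ 0.0211 rad s⁻¹.

0.0211 rad s⁻¹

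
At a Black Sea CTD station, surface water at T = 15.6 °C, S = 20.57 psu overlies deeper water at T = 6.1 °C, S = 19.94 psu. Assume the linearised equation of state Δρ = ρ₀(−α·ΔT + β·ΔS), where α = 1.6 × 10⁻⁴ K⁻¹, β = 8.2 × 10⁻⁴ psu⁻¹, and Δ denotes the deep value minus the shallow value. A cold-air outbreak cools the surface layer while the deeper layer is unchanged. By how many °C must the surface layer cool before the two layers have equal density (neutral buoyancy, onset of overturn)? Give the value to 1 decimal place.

Neutral buoyancy requires Δρ = 0, i.e. −α(T_deep − T_surf′) + β(S_deep − S_surf) = 0.
T_surf′ = T_deep − (β/α)·ΔS = 6.1 − (8.2 × 10⁻⁴/1.6 × 10⁻⁴)·(-0.63) = 9.329 °C.
Cooling required: 15.6 − (9.329) = 6.271 °C.

6.3 °C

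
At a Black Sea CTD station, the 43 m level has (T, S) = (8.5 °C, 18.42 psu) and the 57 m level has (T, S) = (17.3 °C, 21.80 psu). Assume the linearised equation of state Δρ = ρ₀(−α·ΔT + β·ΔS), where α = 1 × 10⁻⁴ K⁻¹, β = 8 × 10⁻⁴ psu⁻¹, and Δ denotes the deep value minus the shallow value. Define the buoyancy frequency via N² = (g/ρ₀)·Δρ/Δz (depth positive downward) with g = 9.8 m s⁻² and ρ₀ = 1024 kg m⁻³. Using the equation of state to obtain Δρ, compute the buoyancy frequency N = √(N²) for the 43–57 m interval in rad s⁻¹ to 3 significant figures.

ΔT = +8.8 K, ΔS = +3.38 psu (deep − shallow).
Δρ/ρ₀ = −αΔT + βΔS = -8.80 × 10⁻⁴ + 2.704 × 10⁻³ = 1.824 × 10⁻³, so Δρ ≈ 1.868 kg m⁻³.
N² = (g/ρ₀)·Δρ/Δz = g·(Δρ/ρ₀)/Δz = 9.8 × 1.824 × 10⁻³ / 14 = 1.2768 × 10⁻³ s⁻².
N = √(1.2768 × 10⁻³) = 0.035732 rad s⁻¹ ≈ 0.0357 rad s⁻¹.

0.0357 rad s⁻¹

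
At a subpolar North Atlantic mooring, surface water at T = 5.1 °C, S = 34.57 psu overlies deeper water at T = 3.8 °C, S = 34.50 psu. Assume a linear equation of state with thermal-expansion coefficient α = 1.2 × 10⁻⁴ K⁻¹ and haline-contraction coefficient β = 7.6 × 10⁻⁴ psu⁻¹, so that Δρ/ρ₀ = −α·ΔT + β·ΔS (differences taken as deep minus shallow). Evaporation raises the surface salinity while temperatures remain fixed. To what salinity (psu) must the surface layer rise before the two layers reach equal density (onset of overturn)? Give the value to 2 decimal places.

Neutral buoyancy requires −α(T_deep − T_surf) + β(S_deep − S_surf′) = 0.
S_surf′ = S_deep − (α/β)·ΔT = 34.50 − (1.2 × 10⁻⁴/7.6 × 10⁻⁴)·(-1.3) = 34.7053 psu.
Increase required: 34.7053 − 34.57 = 0.1353 psu.

34.71 psu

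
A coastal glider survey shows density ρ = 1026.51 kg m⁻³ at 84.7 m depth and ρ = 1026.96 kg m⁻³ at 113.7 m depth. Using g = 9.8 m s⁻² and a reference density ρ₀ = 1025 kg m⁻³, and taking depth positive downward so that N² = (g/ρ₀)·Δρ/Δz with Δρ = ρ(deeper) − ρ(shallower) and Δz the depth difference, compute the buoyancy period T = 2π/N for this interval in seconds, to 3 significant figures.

516 s

Δρ = 1026.96 − 1026.51 = 0.45 kg m⁻³ over Δz = 113.7 − 84.7 = 29 m.
N² = (9.8/1025) × (0.45/29) = 1.4836 × 10⁻⁴ s⁻².
N = √(1.4836 × 10⁻⁴) = 0.012180 rad s⁻¹, so T = 2π/N = 515.86 s ≈ 516 s.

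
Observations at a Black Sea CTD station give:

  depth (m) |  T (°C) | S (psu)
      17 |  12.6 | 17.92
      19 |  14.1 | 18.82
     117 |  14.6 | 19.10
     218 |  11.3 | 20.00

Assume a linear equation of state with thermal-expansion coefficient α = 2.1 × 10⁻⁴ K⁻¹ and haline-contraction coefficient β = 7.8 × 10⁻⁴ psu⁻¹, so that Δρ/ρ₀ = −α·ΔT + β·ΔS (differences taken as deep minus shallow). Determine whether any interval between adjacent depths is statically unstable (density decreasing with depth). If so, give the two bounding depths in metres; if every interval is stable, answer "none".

Evaluate Δρ/ρ₀ = −αΔT + βΔS across each adjacent pair:
  17–19 m: −αΔT+βΔS = −(2.1 × 10⁻⁴)(+1.5)+(7.8 × 10⁻⁴)(+0.90) = 3.9 × 10⁻⁴ → stable
  19–117 m: −αΔT+βΔS = −(2.1 × 10⁻⁴)(+0.5)+(7.8 × 10⁻⁴)(+0.28) = 1.1 × 10⁻⁴ → stable
  117–218 m: −αΔT+βΔS = −(2.1 × 10⁻⁴)(-3.3)+(7.8 × 10⁻⁴)(+0.90) = 1.4 × 10⁻³ → stable
Every interval has Δρ > 0: the column is stably stratified throughout.

none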